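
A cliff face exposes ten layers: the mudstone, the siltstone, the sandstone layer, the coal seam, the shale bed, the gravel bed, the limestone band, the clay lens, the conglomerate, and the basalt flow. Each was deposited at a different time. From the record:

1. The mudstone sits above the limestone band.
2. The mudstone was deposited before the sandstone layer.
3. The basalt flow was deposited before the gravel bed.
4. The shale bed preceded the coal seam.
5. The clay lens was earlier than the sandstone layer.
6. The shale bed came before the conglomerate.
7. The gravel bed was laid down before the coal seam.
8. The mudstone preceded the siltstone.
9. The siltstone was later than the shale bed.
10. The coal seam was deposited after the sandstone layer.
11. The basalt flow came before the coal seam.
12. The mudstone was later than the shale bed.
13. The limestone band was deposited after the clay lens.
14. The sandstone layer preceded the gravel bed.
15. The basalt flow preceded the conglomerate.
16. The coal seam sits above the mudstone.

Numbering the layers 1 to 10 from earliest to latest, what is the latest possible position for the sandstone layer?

The sandstone layer must come before the coal seam and the gravel bed — 2 layers forced after it.
Everything else can be placed before the sandstone layer in some valid order, so the sandstone layer can sit as late as position 10 − 2 = 8.

8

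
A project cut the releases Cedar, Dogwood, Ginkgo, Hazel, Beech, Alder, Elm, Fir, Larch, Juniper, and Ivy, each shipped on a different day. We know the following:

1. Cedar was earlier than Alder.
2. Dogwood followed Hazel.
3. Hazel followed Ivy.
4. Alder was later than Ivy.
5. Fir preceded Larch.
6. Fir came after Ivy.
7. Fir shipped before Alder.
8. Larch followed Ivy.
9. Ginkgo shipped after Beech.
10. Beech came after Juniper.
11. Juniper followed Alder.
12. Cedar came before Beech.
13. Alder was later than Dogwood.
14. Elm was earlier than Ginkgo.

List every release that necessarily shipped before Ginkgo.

Directly stated before Ginkgo: Beech and Elm.
Alder reaches Ginkgo via Alder → Juniper → Beech → Ginkgo.
Cedar reaches Ginkgo via Cedar → Beech → Ginkgo.
Dogwood reaches Ginkgo via Dogwood → Alder → Juniper → Beech → Ginkgo.
Likewise Fir, Hazel, Ivy, and Juniper each reach Ginkgo by chaining the stated constraints.
No chain forces Larch ahead of Ginkgo.

Alder, Beech, Cedar, Dogwood, Elm, Fir, Hazel, Ivy, Juniper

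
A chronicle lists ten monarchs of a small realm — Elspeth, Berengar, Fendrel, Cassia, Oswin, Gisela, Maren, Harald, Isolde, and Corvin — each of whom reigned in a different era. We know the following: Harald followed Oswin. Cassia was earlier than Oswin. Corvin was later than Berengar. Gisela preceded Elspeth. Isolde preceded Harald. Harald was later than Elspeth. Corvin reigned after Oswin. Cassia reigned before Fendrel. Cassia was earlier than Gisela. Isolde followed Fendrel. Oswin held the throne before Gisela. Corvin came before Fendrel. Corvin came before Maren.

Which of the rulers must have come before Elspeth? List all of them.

Directly stated before Elspeth: Gisela.
Cassia reaches Elspeth via Cassia → Gisela → Elspeth.
Oswin reaches Elspeth via Oswin → Gisela → Elspeth.

Cassia, Gisela, Oswin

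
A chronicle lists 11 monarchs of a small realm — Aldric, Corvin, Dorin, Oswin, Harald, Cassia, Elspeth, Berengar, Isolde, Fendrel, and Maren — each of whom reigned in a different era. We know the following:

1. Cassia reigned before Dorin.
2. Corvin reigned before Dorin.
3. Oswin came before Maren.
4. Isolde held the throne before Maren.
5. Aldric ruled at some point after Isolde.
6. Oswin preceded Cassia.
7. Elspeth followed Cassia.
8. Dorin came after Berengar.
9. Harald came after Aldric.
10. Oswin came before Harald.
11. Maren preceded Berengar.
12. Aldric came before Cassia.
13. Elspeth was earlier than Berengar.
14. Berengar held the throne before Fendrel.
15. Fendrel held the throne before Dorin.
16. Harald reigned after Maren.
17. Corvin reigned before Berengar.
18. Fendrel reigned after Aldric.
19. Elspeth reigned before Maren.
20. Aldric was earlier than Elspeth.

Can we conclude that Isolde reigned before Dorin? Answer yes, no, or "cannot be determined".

Chain the constraints: Isolde → Maren → Berengar → Dorin. Each link is directly stated, so Isolde comes before Dorin.

yes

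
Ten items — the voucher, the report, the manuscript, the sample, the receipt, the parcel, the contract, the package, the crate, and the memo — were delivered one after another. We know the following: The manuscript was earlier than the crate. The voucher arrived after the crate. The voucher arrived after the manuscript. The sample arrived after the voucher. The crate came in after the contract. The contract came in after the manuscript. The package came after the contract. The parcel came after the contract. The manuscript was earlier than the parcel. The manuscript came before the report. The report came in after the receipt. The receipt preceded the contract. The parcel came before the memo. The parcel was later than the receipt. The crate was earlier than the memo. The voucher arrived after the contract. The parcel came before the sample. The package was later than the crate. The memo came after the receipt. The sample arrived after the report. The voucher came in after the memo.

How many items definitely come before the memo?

Directly stated before the memo: the crate, the parcel, and the receipt.
The contract reaches the memo via the contract → the crate → the memo.
The manuscript reaches the memo via the manuscript → the parcel → the memo.
That's the contract, the crate, the manuscript, the parcel, and the receipt — 5 in all.

5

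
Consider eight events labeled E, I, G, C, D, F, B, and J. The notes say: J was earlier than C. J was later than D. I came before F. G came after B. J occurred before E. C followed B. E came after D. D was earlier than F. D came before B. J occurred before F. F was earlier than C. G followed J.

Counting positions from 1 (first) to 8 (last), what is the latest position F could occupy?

F must come before C — 1 event forced after it.
Everything else can be placed before F in some valid order, so F can sit as late as position 8 − 1 = 7.

7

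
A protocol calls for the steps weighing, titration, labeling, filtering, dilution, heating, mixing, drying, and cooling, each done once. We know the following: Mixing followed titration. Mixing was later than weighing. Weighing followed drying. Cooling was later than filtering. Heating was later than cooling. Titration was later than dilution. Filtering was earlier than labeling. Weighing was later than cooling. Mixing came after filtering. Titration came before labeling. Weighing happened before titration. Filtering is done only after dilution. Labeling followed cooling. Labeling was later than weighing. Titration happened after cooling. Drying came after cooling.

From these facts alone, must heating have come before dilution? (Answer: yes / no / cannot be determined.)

Tracing the constraints gives dilution → filtering → cooling → heating, so dilution must come before heating.
That means heating cannot be before dilution.

no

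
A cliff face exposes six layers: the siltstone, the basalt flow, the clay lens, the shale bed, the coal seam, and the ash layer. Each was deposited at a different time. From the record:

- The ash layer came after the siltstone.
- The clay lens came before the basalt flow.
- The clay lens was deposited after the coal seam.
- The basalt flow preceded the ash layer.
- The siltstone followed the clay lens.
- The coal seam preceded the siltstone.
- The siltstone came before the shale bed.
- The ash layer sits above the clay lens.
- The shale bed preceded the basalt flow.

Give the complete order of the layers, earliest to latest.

the coal seam, the clay lens, the siltstone, the shale bed, the basalt flow, the ash layer

The constraints fix every adjacent pair, so only one ordering works:
the coal seam → the clay lens → the siltstone → the shale bed → the basalt flow → the ash layer.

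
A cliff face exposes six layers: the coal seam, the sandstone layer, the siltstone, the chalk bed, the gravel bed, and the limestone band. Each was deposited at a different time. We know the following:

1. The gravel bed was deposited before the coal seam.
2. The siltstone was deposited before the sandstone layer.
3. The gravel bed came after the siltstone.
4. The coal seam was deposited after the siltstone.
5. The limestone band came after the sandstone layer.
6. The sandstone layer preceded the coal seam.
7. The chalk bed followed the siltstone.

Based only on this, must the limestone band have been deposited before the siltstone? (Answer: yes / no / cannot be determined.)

Tracing the constraints gives the siltstone → the sandstone layer → the limestone band, so the siltstone must come before the limestone band.
That means the limestone band cannot be before the siltstone.

no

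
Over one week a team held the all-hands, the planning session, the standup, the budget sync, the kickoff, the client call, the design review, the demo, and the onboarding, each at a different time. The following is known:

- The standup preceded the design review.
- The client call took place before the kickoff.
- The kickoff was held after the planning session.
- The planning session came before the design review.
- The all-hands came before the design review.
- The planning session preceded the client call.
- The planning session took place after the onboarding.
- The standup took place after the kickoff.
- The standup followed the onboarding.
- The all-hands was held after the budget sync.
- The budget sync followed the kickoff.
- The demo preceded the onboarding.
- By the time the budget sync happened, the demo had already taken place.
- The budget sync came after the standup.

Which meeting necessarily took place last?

Every other meeting has a chain of constraints placing it before the design review, so the design review is last.

the design review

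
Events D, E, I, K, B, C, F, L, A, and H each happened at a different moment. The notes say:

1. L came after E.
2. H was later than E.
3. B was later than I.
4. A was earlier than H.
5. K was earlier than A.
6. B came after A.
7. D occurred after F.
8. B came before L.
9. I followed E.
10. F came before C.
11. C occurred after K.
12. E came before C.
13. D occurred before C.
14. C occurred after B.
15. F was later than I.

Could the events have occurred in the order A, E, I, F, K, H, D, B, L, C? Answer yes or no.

The constraints require K before A, but in the proposed sequence A appears ahead of K. That one violation is enough.

no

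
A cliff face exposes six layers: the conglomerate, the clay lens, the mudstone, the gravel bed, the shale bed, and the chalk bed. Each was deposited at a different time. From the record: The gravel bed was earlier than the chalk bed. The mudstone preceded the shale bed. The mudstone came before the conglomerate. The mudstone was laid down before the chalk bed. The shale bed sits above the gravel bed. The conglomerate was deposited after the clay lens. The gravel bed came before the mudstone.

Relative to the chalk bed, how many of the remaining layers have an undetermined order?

Forced before the chalk bed: the gravel bed and the mudstone.
That leaves the clay lens, the conglomerate, and the shale bed with no forced order relative to the chalk bed — 3.

3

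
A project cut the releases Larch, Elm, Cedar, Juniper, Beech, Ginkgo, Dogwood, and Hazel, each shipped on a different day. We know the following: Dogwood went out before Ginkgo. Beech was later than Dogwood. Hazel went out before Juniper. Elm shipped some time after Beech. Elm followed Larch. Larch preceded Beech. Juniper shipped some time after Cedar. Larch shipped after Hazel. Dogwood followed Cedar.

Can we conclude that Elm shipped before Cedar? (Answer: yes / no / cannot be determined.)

no

Tracing the constraints gives Cedar → Dogwood → Beech → Elm, so Cedar must come before Elm.
That means Elm cannot be before Cedar.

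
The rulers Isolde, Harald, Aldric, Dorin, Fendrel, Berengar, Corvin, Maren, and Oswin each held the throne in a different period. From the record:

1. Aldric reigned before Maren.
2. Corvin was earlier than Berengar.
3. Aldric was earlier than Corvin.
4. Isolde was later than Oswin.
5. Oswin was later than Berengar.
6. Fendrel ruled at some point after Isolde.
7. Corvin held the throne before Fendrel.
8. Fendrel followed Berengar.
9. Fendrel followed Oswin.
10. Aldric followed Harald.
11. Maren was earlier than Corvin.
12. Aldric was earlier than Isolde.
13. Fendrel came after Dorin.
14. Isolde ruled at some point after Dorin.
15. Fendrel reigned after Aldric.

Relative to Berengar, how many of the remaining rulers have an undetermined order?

Forced before Berengar: Aldric, Corvin, Harald, and Maren; forced after Berengar: Fendrel, Isolde, and Oswin.
That leaves Dorin with no forced order relative to Berengar — 1.

1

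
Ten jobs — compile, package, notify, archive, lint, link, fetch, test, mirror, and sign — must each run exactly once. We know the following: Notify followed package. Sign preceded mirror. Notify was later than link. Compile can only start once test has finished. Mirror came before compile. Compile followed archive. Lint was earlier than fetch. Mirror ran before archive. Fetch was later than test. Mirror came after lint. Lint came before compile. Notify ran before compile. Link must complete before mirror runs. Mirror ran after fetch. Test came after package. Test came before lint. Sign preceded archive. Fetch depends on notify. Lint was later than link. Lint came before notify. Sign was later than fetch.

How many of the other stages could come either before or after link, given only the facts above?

Forced after link: archive, compile, fetch, lint, mirror, notify, and sign.
That leaves package and test with no forced order relative to link — 2.

2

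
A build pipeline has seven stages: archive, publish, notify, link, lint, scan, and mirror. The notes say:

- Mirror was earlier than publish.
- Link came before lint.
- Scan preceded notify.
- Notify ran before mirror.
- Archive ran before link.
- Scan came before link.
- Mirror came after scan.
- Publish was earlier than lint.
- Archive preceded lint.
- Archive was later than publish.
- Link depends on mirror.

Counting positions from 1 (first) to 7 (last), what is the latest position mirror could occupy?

Mirror must come before archive, link, lint, and publish — 4 stages forced after it.
Everything else can be placed before mirror in some valid order, so mirror can sit as late as position 7 − 4 = 3.

3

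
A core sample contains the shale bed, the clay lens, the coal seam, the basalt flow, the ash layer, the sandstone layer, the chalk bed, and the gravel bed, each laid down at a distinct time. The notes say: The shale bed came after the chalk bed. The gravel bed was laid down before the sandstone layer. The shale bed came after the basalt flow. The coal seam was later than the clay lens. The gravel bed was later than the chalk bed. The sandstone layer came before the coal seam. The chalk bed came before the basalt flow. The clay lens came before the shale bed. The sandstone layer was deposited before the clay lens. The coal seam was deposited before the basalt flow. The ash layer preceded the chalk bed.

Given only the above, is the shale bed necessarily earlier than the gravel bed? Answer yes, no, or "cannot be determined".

Tracing the constraints gives the gravel bed → the sandstone layer → the clay lens → the shale bed, so the gravel bed must come before the shale bed.
That means the shale bed cannot be before the gravel bed.

no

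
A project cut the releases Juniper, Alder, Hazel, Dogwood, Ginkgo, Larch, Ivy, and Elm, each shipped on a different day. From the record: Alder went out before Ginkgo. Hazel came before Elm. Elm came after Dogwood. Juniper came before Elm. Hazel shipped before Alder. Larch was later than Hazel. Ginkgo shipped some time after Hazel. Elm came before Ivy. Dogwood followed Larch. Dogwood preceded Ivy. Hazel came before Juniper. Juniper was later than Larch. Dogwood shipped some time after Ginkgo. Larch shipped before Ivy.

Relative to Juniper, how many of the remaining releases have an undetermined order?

3

Forced before Juniper: Hazel and Larch; forced after Juniper: Elm and Ivy.
That leaves Alder, Dogwood, and Ginkgo with no forced order relative to Juniper — 3.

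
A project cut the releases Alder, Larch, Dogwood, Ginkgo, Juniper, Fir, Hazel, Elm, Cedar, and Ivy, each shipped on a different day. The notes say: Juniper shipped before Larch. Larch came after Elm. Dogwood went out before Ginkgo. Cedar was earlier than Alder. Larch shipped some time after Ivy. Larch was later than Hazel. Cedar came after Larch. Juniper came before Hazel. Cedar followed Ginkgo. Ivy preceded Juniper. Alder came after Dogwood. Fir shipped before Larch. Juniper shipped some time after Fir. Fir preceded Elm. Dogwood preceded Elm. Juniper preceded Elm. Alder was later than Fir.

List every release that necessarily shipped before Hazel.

Fir, Ivy, Juniper

Directly stated before Hazel: Juniper.
Fir reaches Hazel via Fir → Juniper → Hazel.
Ivy reaches Hazel via Ivy → Juniper → Hazel.
No chain forces Larch (or any of the others) ahead of Hazel.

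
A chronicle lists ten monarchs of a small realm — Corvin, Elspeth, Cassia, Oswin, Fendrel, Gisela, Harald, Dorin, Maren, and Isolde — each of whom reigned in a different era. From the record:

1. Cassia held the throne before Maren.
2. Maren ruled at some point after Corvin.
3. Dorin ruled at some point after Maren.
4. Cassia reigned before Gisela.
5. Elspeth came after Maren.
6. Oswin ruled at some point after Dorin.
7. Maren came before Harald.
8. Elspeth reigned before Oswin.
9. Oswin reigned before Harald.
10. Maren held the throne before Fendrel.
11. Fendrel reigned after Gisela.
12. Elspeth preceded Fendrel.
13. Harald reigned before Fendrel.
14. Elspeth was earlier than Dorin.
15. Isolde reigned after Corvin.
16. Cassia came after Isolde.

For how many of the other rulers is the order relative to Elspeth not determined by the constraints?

1

Forced before Elspeth: Cassia, Corvin, Isolde, and Maren; forced after Elspeth: Dorin, Fendrel, Harald, and Oswin.
That leaves Gisela with no forced order relative to Elspeth — 1.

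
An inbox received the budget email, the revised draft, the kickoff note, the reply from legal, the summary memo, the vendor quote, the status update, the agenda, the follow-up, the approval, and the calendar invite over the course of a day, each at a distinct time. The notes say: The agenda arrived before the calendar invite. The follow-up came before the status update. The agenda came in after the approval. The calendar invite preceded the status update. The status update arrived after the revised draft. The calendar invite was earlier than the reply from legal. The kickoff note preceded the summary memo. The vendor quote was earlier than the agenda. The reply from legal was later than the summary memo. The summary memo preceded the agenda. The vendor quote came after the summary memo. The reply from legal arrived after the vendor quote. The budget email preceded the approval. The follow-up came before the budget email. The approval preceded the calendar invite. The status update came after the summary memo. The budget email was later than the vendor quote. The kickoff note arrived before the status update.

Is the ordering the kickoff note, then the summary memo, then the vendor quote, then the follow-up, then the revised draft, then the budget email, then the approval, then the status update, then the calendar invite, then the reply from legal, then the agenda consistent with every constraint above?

no

The constraints require the agenda before the calendar invite, but in the proposed sequence the calendar invite appears ahead of the agenda. That one violation is enough.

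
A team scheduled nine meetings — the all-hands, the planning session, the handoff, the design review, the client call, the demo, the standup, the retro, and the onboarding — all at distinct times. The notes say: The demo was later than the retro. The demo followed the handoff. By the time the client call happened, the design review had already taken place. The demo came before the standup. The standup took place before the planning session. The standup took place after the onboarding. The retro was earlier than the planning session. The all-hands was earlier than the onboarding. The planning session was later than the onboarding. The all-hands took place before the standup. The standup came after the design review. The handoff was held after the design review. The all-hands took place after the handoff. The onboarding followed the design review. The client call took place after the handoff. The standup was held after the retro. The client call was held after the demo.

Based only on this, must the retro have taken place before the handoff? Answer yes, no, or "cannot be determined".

No chain of stated constraints runs from the retro to the handoff, and none runs from the handoff to the retro either.
So the relative order of the retro and the handoff is not fixed by the given facts.

cannot be determined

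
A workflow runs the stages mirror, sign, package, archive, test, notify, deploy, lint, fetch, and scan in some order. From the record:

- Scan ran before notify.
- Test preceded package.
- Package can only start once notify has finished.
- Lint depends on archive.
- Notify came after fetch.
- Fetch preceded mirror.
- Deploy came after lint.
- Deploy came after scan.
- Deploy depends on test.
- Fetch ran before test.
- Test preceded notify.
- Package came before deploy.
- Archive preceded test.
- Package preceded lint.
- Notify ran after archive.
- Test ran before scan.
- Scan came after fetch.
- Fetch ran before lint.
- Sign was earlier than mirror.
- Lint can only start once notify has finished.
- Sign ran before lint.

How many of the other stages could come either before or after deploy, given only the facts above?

Forced before deploy: archive, fetch, lint, notify, package, scan, sign, and test.
That leaves mirror with no forced order relative to deploy — 1.

1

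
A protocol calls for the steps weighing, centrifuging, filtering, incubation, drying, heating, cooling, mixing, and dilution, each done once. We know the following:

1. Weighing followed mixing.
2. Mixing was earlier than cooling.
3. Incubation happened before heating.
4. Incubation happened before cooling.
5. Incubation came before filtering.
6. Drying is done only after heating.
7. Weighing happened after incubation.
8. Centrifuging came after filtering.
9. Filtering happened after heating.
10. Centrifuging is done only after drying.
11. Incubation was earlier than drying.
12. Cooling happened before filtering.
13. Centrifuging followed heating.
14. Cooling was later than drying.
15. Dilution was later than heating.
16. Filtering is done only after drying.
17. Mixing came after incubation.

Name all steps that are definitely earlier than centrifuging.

Directly stated before centrifuging: drying, filtering, and heating.
Cooling reaches centrifuging via cooling → filtering → centrifuging.
Incubation reaches centrifuging via incubation → filtering → centrifuging.
Mixing reaches centrifuging via mixing → cooling → filtering → centrifuging.
No chain forces dilution (or any of the others) ahead of centrifuging.

cooling, drying, filtering, heating, incubation, mixing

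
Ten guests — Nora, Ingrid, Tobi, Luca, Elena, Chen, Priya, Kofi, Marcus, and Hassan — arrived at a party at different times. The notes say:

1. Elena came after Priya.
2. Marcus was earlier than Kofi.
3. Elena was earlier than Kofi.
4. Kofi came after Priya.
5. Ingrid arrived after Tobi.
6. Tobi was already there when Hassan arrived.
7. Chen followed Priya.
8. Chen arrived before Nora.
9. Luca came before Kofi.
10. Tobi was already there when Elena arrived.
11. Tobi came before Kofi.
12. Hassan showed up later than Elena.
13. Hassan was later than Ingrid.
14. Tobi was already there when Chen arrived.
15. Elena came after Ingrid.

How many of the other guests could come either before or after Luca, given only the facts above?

8

Forced after Luca: Kofi.
That leaves Chen, Elena, Hassan, Ingrid, Marcus, Nora, Priya, and Tobi with no forced order relative to Luca — 8.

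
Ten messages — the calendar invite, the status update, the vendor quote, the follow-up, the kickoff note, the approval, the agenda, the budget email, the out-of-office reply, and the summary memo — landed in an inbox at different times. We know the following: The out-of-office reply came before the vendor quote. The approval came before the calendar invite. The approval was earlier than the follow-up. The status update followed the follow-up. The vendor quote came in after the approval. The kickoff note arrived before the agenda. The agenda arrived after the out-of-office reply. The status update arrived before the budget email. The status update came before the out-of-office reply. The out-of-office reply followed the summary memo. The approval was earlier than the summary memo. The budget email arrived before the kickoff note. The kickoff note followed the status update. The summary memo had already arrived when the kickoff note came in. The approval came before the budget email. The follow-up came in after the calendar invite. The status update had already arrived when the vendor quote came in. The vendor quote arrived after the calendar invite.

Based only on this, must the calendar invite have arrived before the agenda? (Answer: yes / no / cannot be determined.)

Chain the constraints: the calendar invite → the follow-up → the status update → the kickoff note → the agenda. Each link is directly stated, so the calendar invite comes before the agenda.

yes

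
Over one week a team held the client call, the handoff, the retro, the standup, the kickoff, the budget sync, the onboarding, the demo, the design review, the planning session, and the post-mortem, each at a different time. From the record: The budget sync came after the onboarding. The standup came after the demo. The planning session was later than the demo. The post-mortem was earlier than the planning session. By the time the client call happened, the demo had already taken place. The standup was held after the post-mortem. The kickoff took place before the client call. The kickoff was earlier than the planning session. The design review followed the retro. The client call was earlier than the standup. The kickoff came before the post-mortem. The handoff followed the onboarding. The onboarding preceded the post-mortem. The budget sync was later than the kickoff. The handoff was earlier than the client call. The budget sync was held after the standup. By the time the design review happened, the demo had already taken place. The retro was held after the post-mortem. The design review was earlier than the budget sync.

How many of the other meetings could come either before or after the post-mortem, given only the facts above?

3

Forced before the post-mortem: the kickoff and the onboarding; forced after the post-mortem: the budget sync, the design review, the planning session, the retro, and the standup.
That leaves the client call, the demo, and the handoff with no forced order relative to the post-mortem — 3.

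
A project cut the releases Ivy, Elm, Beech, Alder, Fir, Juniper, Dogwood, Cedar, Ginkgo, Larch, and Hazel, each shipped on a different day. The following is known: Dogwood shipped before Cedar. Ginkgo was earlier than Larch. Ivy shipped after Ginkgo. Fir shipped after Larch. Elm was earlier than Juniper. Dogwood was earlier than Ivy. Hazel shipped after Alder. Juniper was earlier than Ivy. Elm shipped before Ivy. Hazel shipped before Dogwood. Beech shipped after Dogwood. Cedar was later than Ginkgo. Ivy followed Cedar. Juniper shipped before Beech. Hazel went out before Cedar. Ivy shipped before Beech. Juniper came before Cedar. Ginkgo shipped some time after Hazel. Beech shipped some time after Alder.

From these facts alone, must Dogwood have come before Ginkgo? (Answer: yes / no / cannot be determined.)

No chain of stated constraints runs from Dogwood to Ginkgo, and none runs from Ginkgo to Dogwood either.
So the relative order of Dogwood and Ginkgo is not fixed by the given facts.

cannot be determined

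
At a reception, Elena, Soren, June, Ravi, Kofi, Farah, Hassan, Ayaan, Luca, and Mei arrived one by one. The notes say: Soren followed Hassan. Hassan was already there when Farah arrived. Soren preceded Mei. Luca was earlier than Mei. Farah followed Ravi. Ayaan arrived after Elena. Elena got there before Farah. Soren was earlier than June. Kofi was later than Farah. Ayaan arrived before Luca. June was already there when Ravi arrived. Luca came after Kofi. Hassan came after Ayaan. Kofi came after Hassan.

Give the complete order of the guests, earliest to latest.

The constraints fix every adjacent pair, so only one ordering works:
Elena → Ayaan → Hassan → Soren → June → Ravi → Farah → Kofi → Luca → Mei.

Elena, Ayaan, Hassan, Soren, June, Ravi, Farah, Kofi, Luca, Mei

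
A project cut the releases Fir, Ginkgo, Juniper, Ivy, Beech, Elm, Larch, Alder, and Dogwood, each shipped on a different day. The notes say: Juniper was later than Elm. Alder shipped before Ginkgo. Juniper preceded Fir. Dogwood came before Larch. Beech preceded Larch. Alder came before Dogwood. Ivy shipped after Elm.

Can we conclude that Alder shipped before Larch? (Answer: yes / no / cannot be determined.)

yes

Chain the constraints: Alder → Dogwood → Larch. Each link is directly stated, so Alder comes before Larch.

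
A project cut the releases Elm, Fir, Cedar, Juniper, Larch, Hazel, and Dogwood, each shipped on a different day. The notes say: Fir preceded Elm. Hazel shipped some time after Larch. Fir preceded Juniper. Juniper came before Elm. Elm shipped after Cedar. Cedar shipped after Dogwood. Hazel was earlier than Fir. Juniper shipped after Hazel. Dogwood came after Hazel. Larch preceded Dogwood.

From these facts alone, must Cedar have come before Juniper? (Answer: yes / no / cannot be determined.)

No chain of stated constraints runs from Cedar to Juniper, and none runs from Juniper to Cedar either.
So the relative order of Cedar and Juniper is not fixed by the given facts.

cannot be determined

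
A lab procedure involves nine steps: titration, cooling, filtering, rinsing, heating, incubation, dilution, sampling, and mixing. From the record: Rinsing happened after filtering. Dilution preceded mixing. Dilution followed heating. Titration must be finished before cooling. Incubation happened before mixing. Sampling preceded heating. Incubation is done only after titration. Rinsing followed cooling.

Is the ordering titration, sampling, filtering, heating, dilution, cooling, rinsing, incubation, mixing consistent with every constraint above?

yes

Check each stated constraint against the proposed order — e.g. titration is ahead of cooling; titration is ahead of incubation. Every pair is in the required order; nothing is violated.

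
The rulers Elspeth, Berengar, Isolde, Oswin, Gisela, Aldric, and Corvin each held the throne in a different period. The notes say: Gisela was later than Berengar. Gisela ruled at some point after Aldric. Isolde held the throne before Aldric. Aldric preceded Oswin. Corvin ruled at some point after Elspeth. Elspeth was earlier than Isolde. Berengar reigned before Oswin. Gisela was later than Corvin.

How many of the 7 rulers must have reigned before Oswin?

Directly stated before Oswin: Aldric and Berengar.
Elspeth reaches Oswin via Elspeth → Isolde → Aldric → Oswin.
Isolde reaches Oswin via Isolde → Aldric → Oswin.
That's Aldric, Berengar, Elspeth, and Isolde — 4 in all.

4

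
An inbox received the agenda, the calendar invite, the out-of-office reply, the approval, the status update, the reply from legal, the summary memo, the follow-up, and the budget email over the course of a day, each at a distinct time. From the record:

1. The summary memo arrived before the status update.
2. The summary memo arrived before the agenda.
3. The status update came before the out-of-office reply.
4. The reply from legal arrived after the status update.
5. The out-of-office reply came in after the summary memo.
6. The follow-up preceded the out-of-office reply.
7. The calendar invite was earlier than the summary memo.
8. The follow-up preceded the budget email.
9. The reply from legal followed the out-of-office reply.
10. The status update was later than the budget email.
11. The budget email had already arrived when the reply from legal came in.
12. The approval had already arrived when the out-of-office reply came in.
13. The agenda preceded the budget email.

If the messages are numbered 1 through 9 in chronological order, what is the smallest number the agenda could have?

3

The calendar invite and the summary memo must both come before the agenda — 2 forced predecessors.
Nothing else is forced ahead of the agenda, so its earliest slot is position 2 + 1 = 3.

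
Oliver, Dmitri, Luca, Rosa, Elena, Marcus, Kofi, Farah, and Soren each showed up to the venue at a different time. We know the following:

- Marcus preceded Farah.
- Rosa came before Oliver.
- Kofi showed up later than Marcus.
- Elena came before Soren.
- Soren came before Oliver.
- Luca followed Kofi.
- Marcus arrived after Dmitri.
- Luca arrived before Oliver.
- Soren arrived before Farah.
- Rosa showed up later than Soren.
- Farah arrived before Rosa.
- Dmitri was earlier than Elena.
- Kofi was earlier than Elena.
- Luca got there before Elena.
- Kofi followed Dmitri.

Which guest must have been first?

Dmitri has a chain of constraints placing them before every other guest, so Dmitri must be first.

Dmitri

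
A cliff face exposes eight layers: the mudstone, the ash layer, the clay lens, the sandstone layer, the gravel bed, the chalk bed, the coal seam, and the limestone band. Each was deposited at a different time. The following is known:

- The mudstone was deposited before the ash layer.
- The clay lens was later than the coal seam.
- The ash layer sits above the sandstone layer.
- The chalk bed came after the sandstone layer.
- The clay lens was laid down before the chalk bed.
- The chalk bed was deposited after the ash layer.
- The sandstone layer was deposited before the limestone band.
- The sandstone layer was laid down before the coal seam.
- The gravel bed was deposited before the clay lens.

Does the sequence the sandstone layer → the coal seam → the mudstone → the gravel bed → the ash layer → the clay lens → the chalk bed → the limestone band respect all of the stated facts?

Check each stated constraint against the proposed order — e.g. the sandstone layer is ahead of the chalk bed; the sandstone layer is ahead of the limestone band. Every pair is in the required order; nothing is violated.

yes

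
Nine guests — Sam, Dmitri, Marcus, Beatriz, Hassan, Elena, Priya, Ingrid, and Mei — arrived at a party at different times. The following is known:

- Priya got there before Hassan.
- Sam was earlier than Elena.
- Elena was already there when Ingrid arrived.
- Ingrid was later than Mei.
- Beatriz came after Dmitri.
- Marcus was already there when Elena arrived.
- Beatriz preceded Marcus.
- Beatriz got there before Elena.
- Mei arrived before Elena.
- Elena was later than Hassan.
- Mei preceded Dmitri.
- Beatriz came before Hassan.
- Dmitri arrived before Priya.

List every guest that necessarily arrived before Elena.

Beatriz, Dmitri, Hassan, Marcus, Mei, Priya, Sam

Directly stated before Elena: Beatriz, Hassan, Marcus, Mei, and Sam.
Dmitri reaches Elena via Dmitri → Beatriz → Elena.
Priya reaches Elena via Priya → Hassan → Elena.
No chain forces Ingrid ahead of Elena.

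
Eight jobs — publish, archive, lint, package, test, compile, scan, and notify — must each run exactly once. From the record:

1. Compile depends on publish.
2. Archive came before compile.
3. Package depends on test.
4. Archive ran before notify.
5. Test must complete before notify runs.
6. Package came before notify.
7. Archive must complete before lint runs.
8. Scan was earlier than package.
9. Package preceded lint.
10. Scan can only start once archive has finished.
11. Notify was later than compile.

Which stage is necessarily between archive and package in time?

scan

Tracing the constraints gives archive → scan → package, so scan sits after archive and before package.
No other stage is forced both after archive and before package.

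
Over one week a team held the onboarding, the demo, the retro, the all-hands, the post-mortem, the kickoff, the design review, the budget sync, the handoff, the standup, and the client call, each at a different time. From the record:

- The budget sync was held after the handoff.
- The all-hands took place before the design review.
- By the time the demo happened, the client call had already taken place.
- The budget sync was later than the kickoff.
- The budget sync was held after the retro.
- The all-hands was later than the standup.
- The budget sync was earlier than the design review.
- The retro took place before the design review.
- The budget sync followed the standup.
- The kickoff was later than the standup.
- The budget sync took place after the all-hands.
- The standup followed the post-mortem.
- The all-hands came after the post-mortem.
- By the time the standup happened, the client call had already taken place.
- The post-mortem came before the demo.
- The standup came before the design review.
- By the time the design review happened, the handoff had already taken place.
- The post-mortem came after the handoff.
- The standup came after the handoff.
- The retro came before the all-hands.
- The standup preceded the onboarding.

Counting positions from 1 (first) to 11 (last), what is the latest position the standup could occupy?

6

The standup must come before the all-hands, the budget sync, the design review, the kickoff, and the onboarding — 5 meetings forced after it.
Everything else can be placed before the standup in some valid order, so the standup can sit as late as position 11 − 5 = 6.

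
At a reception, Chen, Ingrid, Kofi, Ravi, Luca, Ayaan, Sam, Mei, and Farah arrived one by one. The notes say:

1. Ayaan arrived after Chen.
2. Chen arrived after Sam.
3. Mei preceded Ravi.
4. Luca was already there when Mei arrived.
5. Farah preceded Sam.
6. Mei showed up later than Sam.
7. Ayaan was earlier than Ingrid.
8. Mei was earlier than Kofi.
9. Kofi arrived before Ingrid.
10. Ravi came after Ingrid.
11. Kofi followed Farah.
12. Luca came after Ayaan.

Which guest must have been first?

Farah

Farah has a chain of constraints placing them before every other guest, so Farah must be first.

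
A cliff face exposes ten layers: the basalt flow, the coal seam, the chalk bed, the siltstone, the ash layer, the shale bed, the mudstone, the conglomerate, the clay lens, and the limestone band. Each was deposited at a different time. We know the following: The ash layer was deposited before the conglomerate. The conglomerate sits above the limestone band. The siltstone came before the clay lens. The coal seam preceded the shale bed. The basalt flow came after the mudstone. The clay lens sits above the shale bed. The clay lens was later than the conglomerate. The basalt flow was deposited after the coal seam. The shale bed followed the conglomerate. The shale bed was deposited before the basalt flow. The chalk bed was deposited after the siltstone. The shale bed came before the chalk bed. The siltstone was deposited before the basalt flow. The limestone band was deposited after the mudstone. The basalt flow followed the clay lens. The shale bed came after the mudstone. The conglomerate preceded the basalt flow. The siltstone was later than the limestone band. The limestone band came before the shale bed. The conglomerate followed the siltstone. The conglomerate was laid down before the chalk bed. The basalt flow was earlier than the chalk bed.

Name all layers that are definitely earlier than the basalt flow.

the ash layer, the clay lens, the coal seam, the conglomerate, the limestone band, the mudstone, the shale bed, the siltstone

Directly stated before the basalt flow: the clay lens, the coal seam, the conglomerate, the mudstone, the shale bed, and the siltstone.
The ash layer reaches the basalt flow via the ash layer → the conglomerate → the basalt flow.
The limestone band reaches the basalt flow via the limestone band → the siltstone → the basalt flow.
No chain forces the chalk bed ahead of the basalt flow.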